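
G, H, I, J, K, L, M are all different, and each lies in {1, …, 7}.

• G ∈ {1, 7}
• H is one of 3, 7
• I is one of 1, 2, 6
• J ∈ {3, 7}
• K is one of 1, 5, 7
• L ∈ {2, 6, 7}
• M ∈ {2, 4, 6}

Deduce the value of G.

Among the 7 variables, 4 fits only M (and all 7 values in {1, 2, 3, 4, 5, 6, 7} must be used), so M = 4.
Among the 6 still-open variables, 5 fits only K (and all 6 values in {1, 2, 3, 5, 6, 7} must be used), so K = 5.
The 2 variables H and J are confined to {3, 7}, which locks those values in; drop them from G, L.
So G = 1.

1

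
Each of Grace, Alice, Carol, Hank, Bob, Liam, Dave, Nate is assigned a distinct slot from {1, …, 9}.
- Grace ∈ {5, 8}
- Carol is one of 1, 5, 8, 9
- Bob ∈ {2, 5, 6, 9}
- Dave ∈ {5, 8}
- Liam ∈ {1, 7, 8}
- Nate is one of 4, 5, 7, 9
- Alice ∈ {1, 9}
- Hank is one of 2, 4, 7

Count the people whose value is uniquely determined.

4

The 8 variables together cover exactly {1, 2, 4, 5, 6, 7, 8, 9} — 8 values for 8 variables — and 6 appears only in Bob's list, so Bob = 6.
Among the 7 still-open variables, 2 fits only Hank (and all 7 values in {1, 2, 4, 5, 7, 8, 9} must be used), so Hank = 2.
The 6 still-open variables draw from only 6 values {1, 4, 5, 7, 8, 9}, so each is used; only Nate can be 4, hence Nate = 4.
The 5 still-open variables draw from only 5 values {1, 5, 7, 8, 9}, so each is used; only Liam can be 7, hence Liam = 7.
Grace and Dave share exactly the 2 values {5, 8}; by pigeonhole those values go to them, so strike 5, 8 from Carol.
Determined: Hank=2, Bob=6, Liam=7, Nate=4. The other people each still have more than one consistent value. That makes 4.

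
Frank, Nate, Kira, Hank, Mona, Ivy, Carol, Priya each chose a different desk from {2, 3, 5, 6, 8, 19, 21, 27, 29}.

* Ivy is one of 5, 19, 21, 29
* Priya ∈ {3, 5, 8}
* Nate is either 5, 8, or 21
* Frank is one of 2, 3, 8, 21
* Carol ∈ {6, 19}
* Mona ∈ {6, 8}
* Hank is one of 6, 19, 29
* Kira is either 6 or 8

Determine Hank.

Among the 8 variables, 2 fits only Frank (and all 8 values in {2, 3, 5, 6, 8, 19, 21, 29} must be used), so Frank = 2.
The 7 still-open variables draw from only 7 values {3, 5, 6, 8, 19, 21, 29}, so each is used; only Priya can be 3, hence Priya = 3.
Kira and Mona between them cover only {6, 8} — a naked pair. Remove those values from Nate, Hank, Carol.
Carol must be 19 (only option left). Eliminate 19 elsewhere: Hank, Ivy.
So Hank = 29.

29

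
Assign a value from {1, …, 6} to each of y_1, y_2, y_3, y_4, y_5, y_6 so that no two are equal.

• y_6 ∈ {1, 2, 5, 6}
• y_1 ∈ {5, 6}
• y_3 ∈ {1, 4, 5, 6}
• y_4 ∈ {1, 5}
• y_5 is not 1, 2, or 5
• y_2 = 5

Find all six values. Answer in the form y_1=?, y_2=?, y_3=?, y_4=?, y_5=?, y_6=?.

y_2 has just one choice, so y_2 = 5. Eliminate 5 elsewhere: y_1, y_3, y_4, y_6.
That leaves y_4 = 1. Strike 1 from y_3, y_6.
y_1's domain is down to {6}, so y_1 = 6. Eliminate 6 elsewhere: y_3, y_5, y_6.
That leaves y_3 = 4. Strike 4 from y_5.
y_5 must be 3 (only option left).
y_6 must be 2 (only option left).

y_1=6, y_2=5, y_3=4, y_4=1, y_5=3, y_6=2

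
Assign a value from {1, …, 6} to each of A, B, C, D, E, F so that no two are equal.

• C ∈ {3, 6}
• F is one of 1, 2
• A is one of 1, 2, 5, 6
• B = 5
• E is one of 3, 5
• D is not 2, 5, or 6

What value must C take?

B's domain is down to {5}, so B = 5. So A, E can't be 5.
E must be 3 (only option left). Remove 3 from C, D.
So C = 6.

6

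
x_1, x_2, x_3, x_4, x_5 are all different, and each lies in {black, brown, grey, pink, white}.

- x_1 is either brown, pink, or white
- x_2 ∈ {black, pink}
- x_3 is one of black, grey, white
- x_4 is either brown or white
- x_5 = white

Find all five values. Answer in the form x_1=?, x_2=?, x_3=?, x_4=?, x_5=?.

x_1=pink, x_2=black, x_3=grey, x_4=brown, x_5=white

x_5's domain is down to {white}, so x_5 = white. Eliminate white elsewhere: x_1, x_3, x_4.
That leaves x_4 = brown. Eliminate brown elsewhere: x_1.
x_1 has just one choice, so x_1 = pink. Strike pink from x_2.
That leaves x_2 = black. Eliminate black elsewhere: x_3.
That leaves x_3 = grey.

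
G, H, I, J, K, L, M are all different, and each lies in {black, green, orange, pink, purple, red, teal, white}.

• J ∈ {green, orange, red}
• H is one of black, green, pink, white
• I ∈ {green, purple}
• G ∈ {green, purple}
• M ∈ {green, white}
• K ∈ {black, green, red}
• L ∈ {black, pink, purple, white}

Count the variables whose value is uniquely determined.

3

The 7 variables together cover exactly {black, green, orange, pink, purple, red, white} — 7 values for 7 variables — and orange appears only in J's list, so J = orange.
Among the 6 still-open variables, red fits only K (and all 6 values in {black, green, pink, purple, red, white} must be used), so K = red.
G and I share exactly the 2 values {green, purple}; by pigeonhole those values go to them, so strike green, purple from H, L, M.
M's domain is down to {white}, so M = white. So H, L can't be white.
Determined: J=orange, K=red, M=white. The other variables each still have more than one consistent value. That makes 3.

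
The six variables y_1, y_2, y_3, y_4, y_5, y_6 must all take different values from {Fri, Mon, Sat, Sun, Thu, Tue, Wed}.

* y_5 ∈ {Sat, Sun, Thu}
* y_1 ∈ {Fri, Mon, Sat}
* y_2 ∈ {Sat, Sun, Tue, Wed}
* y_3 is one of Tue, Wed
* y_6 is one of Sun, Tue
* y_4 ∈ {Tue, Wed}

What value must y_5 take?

Thu

y_3 and y_4 share exactly the 2 values {Tue, Wed}; by pigeonhole those values go to them, so strike Tue, Wed from y_2, y_6.
y_6 has just one choice, so y_6 = Sun. Remove Sun from y_2, y_5.
That leaves y_2 = Sat. Strike Sat from y_1, y_5.
So y_5 = Thu.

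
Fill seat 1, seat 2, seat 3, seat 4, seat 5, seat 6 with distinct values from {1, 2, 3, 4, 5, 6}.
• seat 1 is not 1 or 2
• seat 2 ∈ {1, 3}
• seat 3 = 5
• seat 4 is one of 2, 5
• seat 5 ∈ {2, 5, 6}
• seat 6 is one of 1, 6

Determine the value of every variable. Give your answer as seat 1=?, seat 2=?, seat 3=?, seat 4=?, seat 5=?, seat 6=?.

seat 3 must be 5 (only option left). So seat 1, seat 4, seat 5 can't be 5.
seat 4's domain is down to {2}, so seat 4 = 2. Strike 2 from seat 5.
That leaves seat 5 = 6. Eliminate 6 elsewhere: seat 1, seat 6.
That leaves seat 6 = 1. Remove 1 from seat 2.
seat 2's domain is down to {3}, so seat 2 = 3. Strike 3 from seat 1.
seat 1's domain is down to {4}, so seat 1 = 4.

seat 1=4, seat 2=3, seat 3=5, seat 4=2, seat 5=6, seat 6=1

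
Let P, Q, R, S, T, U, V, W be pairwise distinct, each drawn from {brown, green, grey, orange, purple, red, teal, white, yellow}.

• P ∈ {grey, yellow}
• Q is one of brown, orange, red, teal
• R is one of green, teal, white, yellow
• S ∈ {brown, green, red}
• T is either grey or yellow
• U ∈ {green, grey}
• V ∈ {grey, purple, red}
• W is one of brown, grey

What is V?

purple

P and T share exactly the 2 values {grey, yellow}; by pigeonhole those values go to them, so strike grey, yellow from R, U, V, W.
That leaves U = green. Remove green from R, S.
W has just one choice, so W = brown. Strike brown from Q, S.
That leaves S = red. Remove red from Q, V.
So V = purple.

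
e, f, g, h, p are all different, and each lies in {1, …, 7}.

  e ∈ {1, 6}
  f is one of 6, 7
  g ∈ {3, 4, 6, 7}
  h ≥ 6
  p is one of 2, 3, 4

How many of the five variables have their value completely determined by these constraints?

f and h between them cover only {6, 7} — a naked pair. Remove those values from e, g.
e must be 1 (only option left).
Determined: e=1. The other variables each still have more than one consistent value. That makes 1.

1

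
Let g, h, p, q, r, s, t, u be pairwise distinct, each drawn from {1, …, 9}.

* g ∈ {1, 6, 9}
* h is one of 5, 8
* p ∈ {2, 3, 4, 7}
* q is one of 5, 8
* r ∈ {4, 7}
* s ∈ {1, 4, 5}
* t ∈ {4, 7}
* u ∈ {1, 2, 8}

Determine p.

3

h and q between them cover only {5, 8} — a naked pair. Remove those values from s, u.
The 2 variables r and t are confined to {4, 7}, which locks those values in; drop them from p, s.
s has just one choice, so s = 1. So g, u can't be 1.
u must be 2 (only option left). Strike 2 from p.
So p = 3.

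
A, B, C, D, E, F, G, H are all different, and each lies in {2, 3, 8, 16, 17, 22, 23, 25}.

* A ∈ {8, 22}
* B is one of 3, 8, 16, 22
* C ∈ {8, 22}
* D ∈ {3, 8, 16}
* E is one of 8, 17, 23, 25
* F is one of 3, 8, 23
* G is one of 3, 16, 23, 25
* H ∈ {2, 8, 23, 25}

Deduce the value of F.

Among the 8 variables, 2 fits only H (and all 8 values in {2, 3, 8, 16, 17, 22, 23, 25} must be used), so H = 2.
Among the 7 still-open variables, 17 fits only E (and all 7 values in {3, 8, 16, 17, 22, 23, 25} must be used), so E = 17.
The 6 still-open variables draw from only 6 values {3, 8, 16, 22, 23, 25}, so each is used; only G can be 25, hence G = 25.
The 5 still-open variables draw from only 5 values {3, 8, 16, 22, 23}, so each is used; only F can be 23, hence F = 23.

23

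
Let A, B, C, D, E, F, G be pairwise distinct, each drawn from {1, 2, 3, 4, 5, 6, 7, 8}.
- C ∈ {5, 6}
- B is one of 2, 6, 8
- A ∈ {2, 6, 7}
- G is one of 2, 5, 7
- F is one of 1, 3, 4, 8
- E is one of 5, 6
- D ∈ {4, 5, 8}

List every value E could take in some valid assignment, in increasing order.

5, 6

The 2 variables C and E are confined to {5, 6}, which locks those values in; drop them from A, B, D, G.
A and G share exactly the 2 values {2, 7}; by pigeonhole those values go to them, so strike 2, 7 from B.
B's domain is down to {8}, so B = 8. Strike 8 from D, F.
D must be 4 (only option left). Strike 4 from F.
No further eliminations apply; E can still be any of 5, 6.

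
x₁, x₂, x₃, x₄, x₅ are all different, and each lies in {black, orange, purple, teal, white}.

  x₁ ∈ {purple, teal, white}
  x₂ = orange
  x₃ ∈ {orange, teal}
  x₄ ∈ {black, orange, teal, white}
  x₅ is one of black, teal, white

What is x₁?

purple

x₂ must be orange (only option left). Eliminate orange elsewhere: x₃, x₄.
x₃ has just one choice, so x₃ = teal. Strike teal from x₁, x₄, x₅.
Among the 3 still-open variables, purple fits only x₁ (and all 3 values in {black, purple, white} must be used), so x₁ = purple.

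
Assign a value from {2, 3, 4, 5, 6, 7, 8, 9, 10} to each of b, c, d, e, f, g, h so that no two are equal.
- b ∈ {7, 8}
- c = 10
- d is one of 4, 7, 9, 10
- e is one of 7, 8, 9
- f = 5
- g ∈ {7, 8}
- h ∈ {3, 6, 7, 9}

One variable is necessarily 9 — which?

e

c must be 10 (only option left). Remove 10 from d.
f's domain is down to {5}, so f = 5.
b and g between them cover only {7, 8} — a naked pair. Remove those values from d, e, h.
So 9 goes to e.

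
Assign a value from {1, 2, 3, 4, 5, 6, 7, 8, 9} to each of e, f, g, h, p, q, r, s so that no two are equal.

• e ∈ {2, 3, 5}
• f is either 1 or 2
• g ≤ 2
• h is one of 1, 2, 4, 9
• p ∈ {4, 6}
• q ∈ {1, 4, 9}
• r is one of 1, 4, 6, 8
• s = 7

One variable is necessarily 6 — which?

p

s's domain is down to {7}, so s = 7.
f and g between them cover only {1, 2} — a naked pair. Remove those values from e, h, q, r.
The 2 variables h and q are confined to {4, 9}, which locks those values in; drop them from p, r.
So 6 goes to p.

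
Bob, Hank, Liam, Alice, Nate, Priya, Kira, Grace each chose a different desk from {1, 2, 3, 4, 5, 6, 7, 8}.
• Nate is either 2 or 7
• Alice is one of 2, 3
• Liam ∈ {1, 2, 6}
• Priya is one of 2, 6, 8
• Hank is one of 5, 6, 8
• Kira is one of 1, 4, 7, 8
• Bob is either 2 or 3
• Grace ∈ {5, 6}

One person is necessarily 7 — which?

The 8 variables together cover exactly {1, 2, 3, 4, 5, 6, 7, 8} — 8 values for 8 variables — and 4 appears only in Kira's list, so Kira = 4.
The 7 still-open variables draw from only 7 values {1, 2, 3, 5, 6, 7, 8}, so each is used; only Liam can be 1, hence Liam = 1.
Among the 6 still-open variables, 7 fits only Nate (and all 6 values in {2, 3, 5, 6, 7, 8} must be used), so Nate = 7.

Nate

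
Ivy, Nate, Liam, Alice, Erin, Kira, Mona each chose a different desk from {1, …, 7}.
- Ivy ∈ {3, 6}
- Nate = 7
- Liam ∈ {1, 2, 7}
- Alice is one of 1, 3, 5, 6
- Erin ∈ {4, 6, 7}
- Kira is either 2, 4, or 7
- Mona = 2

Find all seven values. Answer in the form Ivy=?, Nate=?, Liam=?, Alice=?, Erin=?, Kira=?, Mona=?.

Nate has just one choice, so Nate = 7. Remove 7 from Liam, Erin, Kira.
That leaves Mona = 2. Strike 2 from Liam, Kira.
Liam has just one choice, so Liam = 1. So Alice can't be 1.
Kira must be 4 (only option left). So Erin can't be 4.
That leaves Erin = 6. Strike 6 from Ivy, Alice.
Ivy must be 3 (only option left). Eliminate 3 elsewhere: Alice.
Alice's domain is down to {5}, so Alice = 5.

Ivy=3, Nate=7, Liam=1, Alice=5, Erin=6, Kira=4, Mona=2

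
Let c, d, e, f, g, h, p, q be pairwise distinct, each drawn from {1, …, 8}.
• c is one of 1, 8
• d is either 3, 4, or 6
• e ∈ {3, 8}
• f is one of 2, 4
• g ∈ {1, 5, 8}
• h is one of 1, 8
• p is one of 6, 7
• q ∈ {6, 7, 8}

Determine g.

Among the 8 variables, 2 fits only f (and all 8 values in {1, 2, 3, 4, 5, 6, 7, 8} must be used), so f = 2.
The 7 still-open variables together cover exactly {1, 3, 4, 5, 6, 7, 8} — 7 values for 7 variables — and 4 appears only in d's list, so d = 4.
The 6 still-open variables draw from only 6 values {1, 3, 5, 6, 7, 8}, so each is used; only e can be 3, hence e = 3.
Among the 5 still-open variables, 5 fits only g (and all 5 values in {1, 5, 6, 7, 8} must be used), so g = 5.

5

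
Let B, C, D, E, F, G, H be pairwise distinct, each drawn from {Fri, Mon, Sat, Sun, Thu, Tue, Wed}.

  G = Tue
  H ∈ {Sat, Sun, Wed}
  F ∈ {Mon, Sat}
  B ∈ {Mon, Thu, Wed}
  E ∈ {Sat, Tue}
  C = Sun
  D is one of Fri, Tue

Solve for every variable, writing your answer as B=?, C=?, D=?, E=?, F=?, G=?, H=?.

C must be Sun (only option left). Remove Sun from H.
G's domain is down to {Tue}, so G = Tue. Eliminate Tue elsewhere: D, E.
D must be Fri (only option left).
E has just one choice, so E = Sat. Eliminate Sat elsewhere: F, H.
F has just one choice, so F = Mon. Strike Mon from B.
H must be Wed (only option left). So B can't be Wed.
B must be Thu (only option left).

B=Thu, C=Sun, D=Fri, E=Sat, F=Mon, G=Tue, H=Wed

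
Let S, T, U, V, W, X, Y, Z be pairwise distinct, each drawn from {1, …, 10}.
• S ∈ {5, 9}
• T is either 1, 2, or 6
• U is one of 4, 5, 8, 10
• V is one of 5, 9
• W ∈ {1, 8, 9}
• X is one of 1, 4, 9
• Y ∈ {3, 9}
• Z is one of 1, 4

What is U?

The 2 variables S and V are confined to {5, 9}, which locks those values in; drop them from U, W, X, Y.
Y's domain is down to {3}, so Y = 3.
X and Z share exactly the 2 values {1, 4}; by pigeonhole those values go to them, so strike 1, 4 from T, U, W.
W has just one choice, so W = 8. Strike 8 from U.
So U = 10.

10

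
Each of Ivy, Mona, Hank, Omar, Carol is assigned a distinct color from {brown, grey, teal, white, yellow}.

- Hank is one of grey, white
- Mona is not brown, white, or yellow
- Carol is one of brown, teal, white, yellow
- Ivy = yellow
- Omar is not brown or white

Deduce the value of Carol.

Ivy has just one choice, so Ivy = yellow. So Omar, Carol can't be yellow.
The 4 still-open variables draw from only 4 values {brown, grey, teal, white}, so each is used; only Carol can be brown, hence Carol = brown.

brown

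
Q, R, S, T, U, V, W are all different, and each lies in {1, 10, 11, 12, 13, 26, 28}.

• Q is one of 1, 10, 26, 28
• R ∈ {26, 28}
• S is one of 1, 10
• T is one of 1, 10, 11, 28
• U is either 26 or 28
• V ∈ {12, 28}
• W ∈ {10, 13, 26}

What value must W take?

The 7 variables draw from only 7 values {1, 10, 11, 12, 13, 26, 28}, so each is used; only T can be 11, hence T = 11.
The 6 still-open variables draw from only 6 values {1, 10, 12, 13, 26, 28}, so each is used; only V can be 12, hence V = 12.
Among the 5 still-open variables, 13 fits only W (and all 5 values in {1, 10, 13, 26, 28} must be used), so W = 13.

13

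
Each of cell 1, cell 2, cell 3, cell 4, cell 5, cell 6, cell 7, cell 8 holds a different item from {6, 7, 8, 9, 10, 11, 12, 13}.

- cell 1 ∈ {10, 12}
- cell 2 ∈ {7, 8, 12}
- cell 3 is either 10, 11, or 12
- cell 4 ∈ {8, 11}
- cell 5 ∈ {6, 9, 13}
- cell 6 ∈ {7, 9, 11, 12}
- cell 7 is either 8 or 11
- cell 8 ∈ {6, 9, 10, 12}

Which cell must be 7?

The 8 variables draw from only 8 values {6, 7, 8, 9, 10, 11, 12, 13}, so each is used; only cell 5 can be 13, hence cell 5 = 13.
The 7 still-open variables together cover exactly {6, 7, 8, 9, 10, 11, 12} — 7 values for 7 variables — and 6 appears only in cell 8's list, so cell 8 = 6.
The 6 still-open variables draw from only 6 values {7, 8, 9, 10, 11, 12}, so each is used; only cell 6 can be 9, hence cell 6 = 9.
Among the 5 still-open variables, 7 fits only cell 2 (and all 5 values in {7, 8, 10, 11, 12} must be used), so cell 2 = 7.

cell 2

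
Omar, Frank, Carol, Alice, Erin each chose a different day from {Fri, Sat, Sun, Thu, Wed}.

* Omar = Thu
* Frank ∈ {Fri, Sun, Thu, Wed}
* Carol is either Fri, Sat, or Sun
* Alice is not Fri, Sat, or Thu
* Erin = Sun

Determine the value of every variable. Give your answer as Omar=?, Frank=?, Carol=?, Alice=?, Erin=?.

Omar=Thu, Frank=Fri, Carol=Sat, Alice=Wed, Erin=Sun

Omar's domain is down to {Thu}, so Omar = Thu. So Frank can't be Thu.
Erin must be Sun (only option left). So Frank, Carol, Alice can't be Sun.
Alice must be Wed (only option left). Strike Wed from Frank.
That leaves Frank = Fri. Strike Fri from Carol.
That leaves Carol = Sat.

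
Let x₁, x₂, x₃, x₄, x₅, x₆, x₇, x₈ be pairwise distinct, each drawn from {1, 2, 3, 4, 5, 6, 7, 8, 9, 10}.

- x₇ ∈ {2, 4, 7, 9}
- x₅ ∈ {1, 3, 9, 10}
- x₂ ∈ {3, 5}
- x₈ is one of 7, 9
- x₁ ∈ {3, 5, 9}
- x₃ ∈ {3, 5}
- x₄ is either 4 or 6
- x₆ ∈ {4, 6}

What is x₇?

x₂ and x₃ between them cover only {3, 5} — a naked pair. Remove those values from x₁, x₅.
x₁ must be 9 (only option left). Eliminate 9 elsewhere: x₅, x₇, x₈.
x₈'s domain is down to {7}, so x₈ = 7. Remove 7 from x₇.
x₄ and x₆ share exactly the 2 values {4, 6}; by pigeonhole those values go to them, so strike 4, 6 from x₇.
So x₇ = 2.

2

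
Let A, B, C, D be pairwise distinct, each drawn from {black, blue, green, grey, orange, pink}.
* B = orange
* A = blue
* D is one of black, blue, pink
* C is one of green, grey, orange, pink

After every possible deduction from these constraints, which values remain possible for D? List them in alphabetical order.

black, pink

A must be blue (only option left). Strike blue from D.
B's domain is down to {orange}, so B = orange. Remove orange from C.
No further eliminations apply; D can still be any of black, pink.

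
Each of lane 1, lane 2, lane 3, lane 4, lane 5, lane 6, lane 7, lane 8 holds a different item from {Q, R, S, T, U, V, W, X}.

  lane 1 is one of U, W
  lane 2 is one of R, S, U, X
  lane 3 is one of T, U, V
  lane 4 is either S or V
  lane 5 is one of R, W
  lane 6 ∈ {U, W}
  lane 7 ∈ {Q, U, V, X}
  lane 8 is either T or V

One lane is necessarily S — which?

lane 4

Among the 8 variables, Q fits only lane 7 (and all 8 values in {Q, R, S, T, U, V, W, X} must be used), so lane 7 = Q.
The 7 still-open variables together cover exactly {R, S, T, U, V, W, X} — 7 values for 7 variables — and X appears only in lane 2's list, so lane 2 = X.
The 6 still-open variables together cover exactly {R, S, T, U, V, W} — 6 values for 6 variables — and R appears only in lane 5's list, so lane 5 = R.
Among the 5 still-open variables, S fits only lane 4 (and all 5 values in {S, T, U, V, W} must be used), so lane 4 = S.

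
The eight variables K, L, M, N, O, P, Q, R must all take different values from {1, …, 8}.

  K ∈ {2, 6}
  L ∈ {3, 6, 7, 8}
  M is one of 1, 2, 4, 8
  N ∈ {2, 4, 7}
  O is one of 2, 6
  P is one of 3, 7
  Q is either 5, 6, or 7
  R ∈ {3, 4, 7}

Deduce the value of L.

The 8 variables draw from only 8 values {1, 2, 3, 4, 5, 6, 7, 8}, so each is used; only M can be 1, hence M = 1.
The 7 still-open variables together cover exactly {2, 3, 4, 5, 6, 7, 8} — 7 values for 7 variables — and 5 appears only in Q's list, so Q = 5.
The 6 still-open variables together cover exactly {2, 3, 4, 6, 7, 8} — 6 values for 6 variables — and 8 appears only in L's list, so L = 8.

8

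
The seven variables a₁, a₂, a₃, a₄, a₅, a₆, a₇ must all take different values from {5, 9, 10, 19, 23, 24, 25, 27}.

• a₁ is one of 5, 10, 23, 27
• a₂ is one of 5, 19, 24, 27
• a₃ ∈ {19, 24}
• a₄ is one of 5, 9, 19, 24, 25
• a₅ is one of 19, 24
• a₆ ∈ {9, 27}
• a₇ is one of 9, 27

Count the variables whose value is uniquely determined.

a₃ and a₅ share exactly the 2 values {19, 24}; by pigeonhole those values go to them, so strike 19, 24 from a₂, a₄.
The 2 variables a₆ and a₇ are confined to {9, 27}, which locks those values in; drop them from a₁, a₂, a₄.
a₂ has just one choice, so a₂ = 5. Strike 5 from a₁, a₄.
a₄'s domain is down to {25}, so a₄ = 25.
Determined: a₂=5, a₄=25. The other variables each still have more than one consistent value. That makes 2.

2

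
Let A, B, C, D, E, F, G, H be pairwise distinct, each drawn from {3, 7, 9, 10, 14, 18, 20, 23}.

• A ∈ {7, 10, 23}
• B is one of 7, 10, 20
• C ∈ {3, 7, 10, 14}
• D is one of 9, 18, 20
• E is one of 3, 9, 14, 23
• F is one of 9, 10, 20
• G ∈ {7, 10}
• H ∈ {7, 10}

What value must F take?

Among the 8 variables, 18 fits only D (and all 8 values in {3, 7, 9, 10, 14, 18, 20, 23} must be used), so D = 18.
The 2 variables G and H are confined to {7, 10}, which locks those values in; drop them from A, B, C, F.
A has just one choice, so A = 23. Eliminate 23 elsewhere: E.
B has just one choice, so B = 20. Remove 20 from F.
So F = 9.

9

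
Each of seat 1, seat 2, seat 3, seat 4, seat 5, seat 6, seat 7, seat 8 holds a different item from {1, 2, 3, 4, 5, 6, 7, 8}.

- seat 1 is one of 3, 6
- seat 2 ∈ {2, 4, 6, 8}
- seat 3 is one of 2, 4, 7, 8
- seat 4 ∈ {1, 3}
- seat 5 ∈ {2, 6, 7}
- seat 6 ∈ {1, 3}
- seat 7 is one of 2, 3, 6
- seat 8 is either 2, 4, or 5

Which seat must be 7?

The 8 variables draw from only 8 values {1, 2, 3, 4, 5, 6, 7, 8}, so each is used; only seat 8 can be 5, hence seat 8 = 5.
The 2 variables seat 4 and seat 6 are confined to {1, 3}, which locks those values in; drop them from seat 1, seat 7.
seat 1 must be 6 (only option left). Remove 6 from seat 2, seat 5, seat 7.
seat 7 has just one choice, so seat 7 = 2. Remove 2 from seat 2, seat 3, seat 5.

seat 5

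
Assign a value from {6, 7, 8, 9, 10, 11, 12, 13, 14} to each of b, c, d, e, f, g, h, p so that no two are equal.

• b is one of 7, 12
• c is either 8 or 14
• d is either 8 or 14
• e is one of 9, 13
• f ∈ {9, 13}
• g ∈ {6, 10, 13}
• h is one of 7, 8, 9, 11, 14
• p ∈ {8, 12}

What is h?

c and d share exactly the 2 values {8, 14}; by pigeonhole those values go to them, so strike 8, 14 from h, p.
That leaves p = 12. So b can't be 12.
That leaves b = 7. Remove 7 from h.
The 2 variables e and f are confined to {9, 13}, which locks those values in; drop them from g, h.
So h = 11.

11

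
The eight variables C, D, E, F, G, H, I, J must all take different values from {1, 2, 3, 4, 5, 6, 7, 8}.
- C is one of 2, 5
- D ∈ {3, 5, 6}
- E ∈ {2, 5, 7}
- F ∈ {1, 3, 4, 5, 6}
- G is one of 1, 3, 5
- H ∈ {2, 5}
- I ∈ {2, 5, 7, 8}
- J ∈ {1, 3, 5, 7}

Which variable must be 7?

Among the 8 variables, 4 fits only F (and all 8 values in {1, 2, 3, 4, 5, 6, 7, 8} must be used), so F = 4.
The 7 still-open variables draw from only 7 values {1, 2, 3, 5, 6, 7, 8}, so each is used; only D can be 6, hence D = 6.
Among the 6 still-open variables, 8 fits only I (and all 6 values in {1, 2, 3, 5, 7, 8} must be used), so I = 8.
C and H between them cover only {2, 5} — a naked pair. Remove those values from E, G, J.
So 7 goes to E.

E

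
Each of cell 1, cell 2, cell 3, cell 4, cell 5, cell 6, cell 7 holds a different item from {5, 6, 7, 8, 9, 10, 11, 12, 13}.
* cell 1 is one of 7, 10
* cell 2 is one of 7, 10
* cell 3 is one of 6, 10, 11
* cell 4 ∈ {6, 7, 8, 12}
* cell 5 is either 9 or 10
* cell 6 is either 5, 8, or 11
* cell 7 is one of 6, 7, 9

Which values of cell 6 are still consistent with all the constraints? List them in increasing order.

The 2 variables cell 1 and cell 2 are confined to {7, 10}, which locks those values in; drop them from cell 3, cell 4, cell 5, cell 7.
cell 5 has just one choice, so cell 5 = 9. So cell 7 can't be 9.
cell 7's domain is down to {6}, so cell 7 = 6. Strike 6 from cell 3, cell 4.
That leaves cell 3 = 11. Remove 11 from cell 6.
No further eliminations apply; cell 6 can still be any of 5, 8.

5, 8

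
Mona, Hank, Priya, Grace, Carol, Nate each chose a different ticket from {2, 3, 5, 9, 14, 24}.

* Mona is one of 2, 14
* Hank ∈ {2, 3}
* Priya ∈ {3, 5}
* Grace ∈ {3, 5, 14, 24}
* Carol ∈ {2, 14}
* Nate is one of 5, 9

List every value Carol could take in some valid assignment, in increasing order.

2, 14

The 6 variables together cover exactly {2, 3, 5, 9, 14, 24} — 6 values for 6 variables — and 9 appears only in Nate's list, so Nate = 9.
Among the 5 still-open variables, 24 fits only Grace (and all 5 values in {2, 3, 5, 14, 24} must be used), so Grace = 24.
The 4 still-open variables together cover exactly {2, 3, 5, 14} — 4 values for 4 variables — and 5 appears only in Priya's list, so Priya = 5.
The 3 still-open variables draw from only 3 values {2, 3, 14}, so each is used; only Hank can be 3, hence Hank = 3.
No further eliminations apply; Carol can still be any of 2, 14.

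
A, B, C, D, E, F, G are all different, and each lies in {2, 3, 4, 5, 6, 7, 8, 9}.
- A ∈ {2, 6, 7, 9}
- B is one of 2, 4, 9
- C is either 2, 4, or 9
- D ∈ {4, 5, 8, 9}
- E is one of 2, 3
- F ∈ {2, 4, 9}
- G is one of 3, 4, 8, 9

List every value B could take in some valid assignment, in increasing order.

B, C, F share exactly the 3 values {2, 4, 9}; by pigeonhole those values go to them, so strike 2, 4, 9 from A, D, E, G.
E has just one choice, so E = 3. So G can't be 3.
G must be 8 (only option left). So D can't be 8.
That leaves D = 5.
No further eliminations apply; B can still be any of 2, 4, 9.

2, 4, 9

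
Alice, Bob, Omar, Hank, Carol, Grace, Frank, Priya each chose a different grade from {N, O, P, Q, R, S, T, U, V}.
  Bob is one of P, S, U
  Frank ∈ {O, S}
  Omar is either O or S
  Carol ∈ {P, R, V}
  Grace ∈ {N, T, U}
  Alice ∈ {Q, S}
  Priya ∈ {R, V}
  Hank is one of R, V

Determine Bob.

Omar and Frank between them cover only {O, S} — a naked pair. Remove those values from Alice, Bob.
Alice's domain is down to {Q}, so Alice = Q.
Hank and Priya between them cover only {R, V} — a naked pair. Remove those values from Carol.
Carol has just one choice, so Carol = P. Eliminate P elsewhere: Bob.
So Bob = U.

U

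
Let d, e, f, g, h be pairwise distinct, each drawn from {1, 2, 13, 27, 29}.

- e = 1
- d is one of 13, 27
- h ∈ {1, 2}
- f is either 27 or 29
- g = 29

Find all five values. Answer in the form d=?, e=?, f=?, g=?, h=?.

e has just one choice, so e = 1. Strike 1 from h.
g has just one choice, so g = 29. So f can't be 29.
h must be 2 (only option left).
That leaves f = 27. Remove 27 from d.
d must be 13 (only option left).

d=13, e=1, f=27, g=29, h=2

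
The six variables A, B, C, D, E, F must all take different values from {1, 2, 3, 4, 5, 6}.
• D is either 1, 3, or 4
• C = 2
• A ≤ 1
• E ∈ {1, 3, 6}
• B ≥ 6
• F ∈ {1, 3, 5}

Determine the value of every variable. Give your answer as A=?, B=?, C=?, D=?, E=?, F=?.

A=1, B=6, C=2, D=4, E=3, F=5

A must be 1 (only option left). Eliminate 1 elsewhere: D, E, F.
B has just one choice, so B = 6. Strike 6 from E.
C has just one choice, so C = 2.
E must be 3 (only option left). Remove 3 from D, F.
F has just one choice, so F = 5.
D has just one choice, so D = 4.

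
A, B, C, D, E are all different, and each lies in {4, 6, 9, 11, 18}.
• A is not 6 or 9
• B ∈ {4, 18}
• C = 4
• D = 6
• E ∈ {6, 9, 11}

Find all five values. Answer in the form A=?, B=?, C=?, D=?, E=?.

C must be 4 (only option left). Strike 4 from A, B.
D's domain is down to {6}, so D = 6. Eliminate 6 elsewhere: E.
That leaves B = 18. Eliminate 18 elsewhere: A.
A has just one choice, so A = 11. Strike 11 from E.
E has just one choice, so E = 9.

A=11, B=18, C=4, D=6, E=9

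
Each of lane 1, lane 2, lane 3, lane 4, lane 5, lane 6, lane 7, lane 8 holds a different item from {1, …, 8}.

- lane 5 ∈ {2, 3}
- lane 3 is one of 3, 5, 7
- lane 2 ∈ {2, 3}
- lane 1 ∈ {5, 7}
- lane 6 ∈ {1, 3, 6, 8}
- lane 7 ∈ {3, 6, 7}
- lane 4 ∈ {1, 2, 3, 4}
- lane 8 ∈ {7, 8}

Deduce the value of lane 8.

8

The 8 variables draw from only 8 values {1, 2, 3, 4, 5, 6, 7, 8}, so each is used; only lane 4 can be 4, hence lane 4 = 4.
The 7 still-open variables draw from only 7 values {1, 2, 3, 5, 6, 7, 8}, so each is used; only lane 6 can be 1, hence lane 6 = 1.
Among the 6 still-open variables, 6 fits only lane 7 (and all 6 values in {2, 3, 5, 6, 7, 8} must be used), so lane 7 = 6.
Among the 5 still-open variables, 8 fits only lane 8 (and all 5 values in {2, 3, 5, 7, 8} must be used), so lane 8 = 8.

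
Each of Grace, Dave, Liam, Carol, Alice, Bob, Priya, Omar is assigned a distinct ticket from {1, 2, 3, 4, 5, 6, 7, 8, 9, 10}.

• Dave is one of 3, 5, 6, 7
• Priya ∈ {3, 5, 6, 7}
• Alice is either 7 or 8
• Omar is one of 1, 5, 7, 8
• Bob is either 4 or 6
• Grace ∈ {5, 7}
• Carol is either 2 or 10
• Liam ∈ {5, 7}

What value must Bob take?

The 2 variables Grace and Liam are confined to {5, 7}, which locks those values in; drop them from Dave, Alice, Priya, Omar.
That leaves Alice = 8. So Omar can't be 8.
Omar's domain is down to {1}, so Omar = 1.
The 2 variables Dave and Priya are confined to {3, 6}, which locks those values in; drop them from Bob.
So Bob = 4.

4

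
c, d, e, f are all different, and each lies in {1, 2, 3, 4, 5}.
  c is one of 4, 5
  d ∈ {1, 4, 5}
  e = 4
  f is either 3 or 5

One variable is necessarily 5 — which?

c

e's domain is down to {4}, so e = 4. Eliminate 4 elsewhere: c, d.
So 5 goes to c.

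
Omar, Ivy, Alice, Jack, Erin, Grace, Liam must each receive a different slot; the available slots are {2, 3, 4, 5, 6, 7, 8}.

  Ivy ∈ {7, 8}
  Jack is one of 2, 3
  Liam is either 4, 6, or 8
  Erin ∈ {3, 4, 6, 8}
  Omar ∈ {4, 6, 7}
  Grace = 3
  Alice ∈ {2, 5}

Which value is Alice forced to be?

5

Grace has just one choice, so Grace = 3. Remove 3 from Jack, Erin.
Jack must be 2 (only option left). Remove 2 from Alice.
So Alice = 5.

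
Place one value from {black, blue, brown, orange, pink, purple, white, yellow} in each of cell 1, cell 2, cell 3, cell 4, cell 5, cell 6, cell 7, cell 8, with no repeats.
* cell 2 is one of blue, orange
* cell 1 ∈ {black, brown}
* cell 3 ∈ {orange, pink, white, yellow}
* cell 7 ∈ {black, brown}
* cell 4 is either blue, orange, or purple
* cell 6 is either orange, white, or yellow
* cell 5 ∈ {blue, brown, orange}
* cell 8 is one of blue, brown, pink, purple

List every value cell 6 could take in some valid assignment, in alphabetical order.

cell 1 and cell 7 between them cover only {black, brown} — a naked pair. Remove those values from cell 5, cell 8.
cell 2 and cell 5 share exactly the 2 values {blue, orange}; by pigeonhole those values go to them, so strike blue, orange from cell 3, cell 4, cell 6, cell 8.
cell 4 must be purple (only option left). Remove purple from cell 8.
cell 8 must be pink (only option left). Eliminate pink elsewhere: cell 3.
No further eliminations apply; cell 6 can still be any of white, yellow.

white, yellow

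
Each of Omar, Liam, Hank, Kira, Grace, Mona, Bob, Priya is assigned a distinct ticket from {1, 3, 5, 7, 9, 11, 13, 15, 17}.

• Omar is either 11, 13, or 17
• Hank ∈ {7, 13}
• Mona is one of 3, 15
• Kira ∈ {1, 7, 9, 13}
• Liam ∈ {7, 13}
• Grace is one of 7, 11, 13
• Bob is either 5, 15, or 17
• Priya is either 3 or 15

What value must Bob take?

5

Liam and Hank share exactly the 2 values {7, 13}; by pigeonhole those values go to them, so strike 7, 13 from Omar, Kira, Grace.
Grace's domain is down to {11}, so Grace = 11. Eliminate 11 elsewhere: Omar.
Omar's domain is down to {17}, so Omar = 17. Eliminate 17 elsewhere: Bob.
The 2 variables Mona and Priya are confined to {3, 15}, which locks those values in; drop them from Bob.
So Bob = 5.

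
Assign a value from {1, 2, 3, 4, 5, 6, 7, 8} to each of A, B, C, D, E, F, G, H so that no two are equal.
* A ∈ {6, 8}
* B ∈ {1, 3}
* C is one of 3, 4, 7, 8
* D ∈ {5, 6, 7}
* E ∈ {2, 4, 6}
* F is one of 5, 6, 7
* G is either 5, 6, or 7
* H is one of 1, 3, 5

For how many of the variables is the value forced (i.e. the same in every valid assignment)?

3

The 8 variables together cover exactly {1, 2, 3, 4, 5, 6, 7, 8} — 8 values for 8 variables — and 2 appears only in E's list, so E = 2.
The 7 still-open variables together cover exactly {1, 3, 4, 5, 6, 7, 8} — 7 values for 7 variables — and 4 appears only in C's list, so C = 4.
Among the 6 still-open variables, 8 fits only A (and all 6 values in {1, 3, 5, 6, 7, 8} must be used), so A = 8.
D, F, G between them cover only {5, 6, 7} — a naked triple. Remove those values from H.
Determined: A=8, C=4, E=2. The other variables each still have more than one consistent value. That makes 3.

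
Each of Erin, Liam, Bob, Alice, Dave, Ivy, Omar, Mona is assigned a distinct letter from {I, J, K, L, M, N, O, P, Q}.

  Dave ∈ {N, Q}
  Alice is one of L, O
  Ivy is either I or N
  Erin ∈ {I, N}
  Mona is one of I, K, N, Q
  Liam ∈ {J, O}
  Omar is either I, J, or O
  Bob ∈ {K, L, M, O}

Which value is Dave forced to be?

Q

Among the 8 variables, M fits only Bob (and all 8 values in {I, J, K, L, M, N, O, Q} must be used), so Bob = M.
Among the 7 still-open variables, K fits only Mona (and all 7 values in {I, J, K, L, N, O, Q} must be used), so Mona = K.
The 6 still-open variables draw from only 6 values {I, J, L, N, O, Q}, so each is used; only Alice can be L, hence Alice = L.
The 5 still-open variables together cover exactly {I, J, N, O, Q} — 5 values for 5 variables — and Q appears only in Dave's list, so Dave = Q.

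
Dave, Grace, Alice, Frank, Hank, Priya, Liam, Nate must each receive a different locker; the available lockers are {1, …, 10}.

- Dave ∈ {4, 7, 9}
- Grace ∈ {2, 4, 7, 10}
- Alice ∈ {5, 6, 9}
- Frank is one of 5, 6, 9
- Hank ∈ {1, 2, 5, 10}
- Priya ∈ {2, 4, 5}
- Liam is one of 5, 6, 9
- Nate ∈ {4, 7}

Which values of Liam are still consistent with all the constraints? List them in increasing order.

The 8 variables together cover exactly {1, 2, 4, 5, 6, 7, 9, 10} — 8 values for 8 variables — and 1 appears only in Hank's list, so Hank = 1.
Among the 7 still-open variables, 10 fits only Grace (and all 7 values in {2, 4, 5, 6, 7, 9, 10} must be used), so Grace = 10.
The 6 still-open variables draw from only 6 values {2, 4, 5, 6, 7, 9}, so each is used; only Priya can be 2, hence Priya = 2.
Alice, Frank, Liam between them cover only {5, 6, 9} — a naked triple. Remove those values from Dave.
No further eliminations apply; Liam can still be any of 5, 6, 9.

5, 6, 9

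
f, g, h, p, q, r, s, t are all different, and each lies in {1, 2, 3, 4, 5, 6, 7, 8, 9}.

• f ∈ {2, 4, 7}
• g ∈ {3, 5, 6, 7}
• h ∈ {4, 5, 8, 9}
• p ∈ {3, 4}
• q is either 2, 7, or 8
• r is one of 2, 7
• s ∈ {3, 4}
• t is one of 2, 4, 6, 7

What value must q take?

Among the 8 variables, 9 fits only h (and all 8 values in {2, 3, 4, 5, 6, 7, 8, 9} must be used), so h = 9.
The 7 still-open variables together cover exactly {2, 3, 4, 5, 6, 7, 8} — 7 values for 7 variables — and 5 appears only in g's list, so g = 5.
The 6 still-open variables draw from only 6 values {2, 3, 4, 6, 7, 8}, so each is used; only t can be 6, hence t = 6.
The 5 still-open variables draw from only 5 values {2, 3, 4, 7, 8}, so each is used; only q can be 8, hence q = 8.

8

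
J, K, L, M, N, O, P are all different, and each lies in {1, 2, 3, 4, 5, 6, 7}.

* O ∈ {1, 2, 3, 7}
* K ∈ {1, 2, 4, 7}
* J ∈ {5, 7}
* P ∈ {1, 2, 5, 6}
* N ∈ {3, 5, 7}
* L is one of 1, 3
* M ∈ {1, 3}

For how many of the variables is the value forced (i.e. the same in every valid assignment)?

3

The 7 variables together cover exactly {1, 2, 3, 4, 5, 6, 7} — 7 values for 7 variables — and 4 appears only in K's list, so K = 4.
The 6 still-open variables draw from only 6 values {1, 2, 3, 5, 6, 7}, so each is used; only P can be 6, hence P = 6.
The 5 still-open variables draw from only 5 values {1, 2, 3, 5, 7}, so each is used; only O can be 2, hence O = 2.
L and M share exactly the 2 values {1, 3}; by pigeonhole those values go to them, so strike 1, 3 from N.
Determined: K=4, O=2, P=6. The other variables each still have more than one consistent value. That makes 3.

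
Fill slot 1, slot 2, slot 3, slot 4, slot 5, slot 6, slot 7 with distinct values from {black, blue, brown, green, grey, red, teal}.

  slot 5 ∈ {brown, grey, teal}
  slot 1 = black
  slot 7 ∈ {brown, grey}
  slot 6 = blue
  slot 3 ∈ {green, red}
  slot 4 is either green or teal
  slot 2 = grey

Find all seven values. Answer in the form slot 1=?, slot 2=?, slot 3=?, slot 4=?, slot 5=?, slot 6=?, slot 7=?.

slot 1 must be black (only option left).
slot 2 has just one choice, so slot 2 = grey. Eliminate grey elsewhere: slot 5, slot 7.
slot 6 has just one choice, so slot 6 = blue.
That leaves slot 7 = brown. Eliminate brown elsewhere: slot 5.
slot 5 has just one choice, so slot 5 = teal. Eliminate teal elsewhere: slot 4.
slot 4 must be green (only option left). Strike green from slot 3.
slot 3's domain is down to {red}, so slot 3 = red.

slot 1=black, slot 2=grey, slot 3=red, slot 4=green, slot 5=teal, slot 6=blue, slot 7=brown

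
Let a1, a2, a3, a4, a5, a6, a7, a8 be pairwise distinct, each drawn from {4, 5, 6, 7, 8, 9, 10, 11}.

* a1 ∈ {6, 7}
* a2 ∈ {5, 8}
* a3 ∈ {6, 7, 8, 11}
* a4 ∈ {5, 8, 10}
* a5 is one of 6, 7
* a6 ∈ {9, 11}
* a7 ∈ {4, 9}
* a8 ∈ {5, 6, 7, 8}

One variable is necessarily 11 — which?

The 8 variables together cover exactly {4, 5, 6, 7, 8, 9, 10, 11} — 8 values for 8 variables — and 4 appears only in a7's list, so a7 = 4.
Among the 7 still-open variables, 9 fits only a6 (and all 7 values in {5, 6, 7, 8, 9, 10, 11} must be used), so a6 = 9.
The 6 still-open variables draw from only 6 values {5, 6, 7, 8, 10, 11}, so each is used; only a4 can be 10, hence a4 = 10.
The 5 still-open variables draw from only 5 values {5, 6, 7, 8, 11}, so each is used; only a3 can be 11, hence a3 = 11.

a3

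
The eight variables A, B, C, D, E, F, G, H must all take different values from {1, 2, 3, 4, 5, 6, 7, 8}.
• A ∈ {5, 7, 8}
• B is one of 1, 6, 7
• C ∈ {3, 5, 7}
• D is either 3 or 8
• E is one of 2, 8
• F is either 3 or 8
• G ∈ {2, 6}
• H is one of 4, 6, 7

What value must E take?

2

Among the 8 variables, 1 fits only B (and all 8 values in {1, 2, 3, 4, 5, 6, 7, 8} must be used), so B = 1.
The 7 still-open variables draw from only 7 values {2, 3, 4, 5, 6, 7, 8}, so each is used; only H can be 4, hence H = 4.
The 6 still-open variables together cover exactly {2, 3, 5, 6, 7, 8} — 6 values for 6 variables — and 6 appears only in G's list, so G = 6.
The 5 still-open variables together cover exactly {2, 3, 5, 7, 8} — 5 values for 5 variables — and 2 appears only in E's list, so E = 2.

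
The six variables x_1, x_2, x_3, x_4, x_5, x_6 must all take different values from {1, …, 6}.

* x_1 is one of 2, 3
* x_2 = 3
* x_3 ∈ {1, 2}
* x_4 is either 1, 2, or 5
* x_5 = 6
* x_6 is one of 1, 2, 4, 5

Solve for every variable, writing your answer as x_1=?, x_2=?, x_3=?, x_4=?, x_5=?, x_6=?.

x_1=2, x_2=3, x_3=1, x_4=5, x_5=6, x_6=4

x_2's domain is down to {3}, so x_2 = 3. Eliminate 3 elsewhere: x_1.
x_5 must be 6 (only option left).
x_1's domain is down to {2}, so x_1 = 2. Strike 2 from x_3, x_4, x_6.
x_3 must be 1 (only option left). Strike 1 from x_4, x_6.
x_4 has just one choice, so x_4 = 5. Remove 5 from x_6.
x_6's domain is down to {4}, so x_6 = 4.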